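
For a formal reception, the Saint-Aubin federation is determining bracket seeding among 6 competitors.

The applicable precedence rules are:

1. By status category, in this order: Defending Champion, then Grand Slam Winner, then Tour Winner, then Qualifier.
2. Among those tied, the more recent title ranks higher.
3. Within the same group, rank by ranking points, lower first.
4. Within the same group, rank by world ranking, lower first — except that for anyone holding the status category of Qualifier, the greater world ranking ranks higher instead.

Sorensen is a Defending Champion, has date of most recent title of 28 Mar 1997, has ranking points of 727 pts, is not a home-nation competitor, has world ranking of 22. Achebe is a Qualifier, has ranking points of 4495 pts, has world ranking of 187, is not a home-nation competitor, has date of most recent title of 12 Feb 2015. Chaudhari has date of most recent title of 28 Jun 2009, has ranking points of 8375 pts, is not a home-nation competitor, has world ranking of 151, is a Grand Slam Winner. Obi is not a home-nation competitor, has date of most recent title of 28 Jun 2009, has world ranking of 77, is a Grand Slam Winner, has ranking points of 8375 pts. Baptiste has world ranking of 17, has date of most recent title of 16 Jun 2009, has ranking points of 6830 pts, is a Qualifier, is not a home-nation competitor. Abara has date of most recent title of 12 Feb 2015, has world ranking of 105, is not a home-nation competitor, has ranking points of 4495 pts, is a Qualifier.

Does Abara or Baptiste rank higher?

Abara

By status category: Sorensen (Defending Champion); then Obi and Chaudhari (Grand Slam Winner); then Achebe, Abara and Baptiste (Qualifier).
Obi and Chaudhari both have date of most recent title 28 Jun 2009, so the next rule applies.
Obi and Chaudhari both have ranking points 8375 pts, so the next rule applies.
Among Obi and Chaudhari, by world ranking (lower first): Obi (77) before Chaudhari (151).
Among Achebe, Abara and Baptiste, by date of most recent title (later first): Achebe and Abara (12 Feb 2015) before Baptiste (16 Jun 2009).
Achebe and Abara both have ranking points 4495 pts, so the next rule applies.
Among Achebe and Abara, by world ranking (higher first) (reversed rule for this group): Achebe (187) before Abara (105).
So Abara takes precedence.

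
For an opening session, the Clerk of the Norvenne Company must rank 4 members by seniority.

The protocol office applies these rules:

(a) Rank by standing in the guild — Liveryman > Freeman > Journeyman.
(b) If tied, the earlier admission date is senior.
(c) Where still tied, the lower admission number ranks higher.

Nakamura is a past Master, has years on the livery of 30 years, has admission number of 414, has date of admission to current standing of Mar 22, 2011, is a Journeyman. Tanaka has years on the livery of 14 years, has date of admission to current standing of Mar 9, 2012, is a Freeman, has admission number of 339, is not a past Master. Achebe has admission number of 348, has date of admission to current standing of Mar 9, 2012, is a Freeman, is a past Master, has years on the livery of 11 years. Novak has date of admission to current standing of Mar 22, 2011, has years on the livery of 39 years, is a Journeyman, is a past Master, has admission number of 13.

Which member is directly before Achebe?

Tanaka

By standing in the guild: Tanaka and Achebe (Freeman); then Novak and Nakamura (Journeyman).
Tanaka and Achebe both have date of admission to current standing Mar 9, 2012, so the next rule applies.
Among Tanaka and Achebe, by admission number (lower first): Tanaka (339) before Achebe (348).
Novak and Nakamura both have date of admission to current standing Mar 22, 2011, so the next rule applies.
Among Novak and Nakamura, by admission number (lower first): Novak (13) before Nakamura (414).
Order: Tanaka, Achebe, Novak, Nakamura.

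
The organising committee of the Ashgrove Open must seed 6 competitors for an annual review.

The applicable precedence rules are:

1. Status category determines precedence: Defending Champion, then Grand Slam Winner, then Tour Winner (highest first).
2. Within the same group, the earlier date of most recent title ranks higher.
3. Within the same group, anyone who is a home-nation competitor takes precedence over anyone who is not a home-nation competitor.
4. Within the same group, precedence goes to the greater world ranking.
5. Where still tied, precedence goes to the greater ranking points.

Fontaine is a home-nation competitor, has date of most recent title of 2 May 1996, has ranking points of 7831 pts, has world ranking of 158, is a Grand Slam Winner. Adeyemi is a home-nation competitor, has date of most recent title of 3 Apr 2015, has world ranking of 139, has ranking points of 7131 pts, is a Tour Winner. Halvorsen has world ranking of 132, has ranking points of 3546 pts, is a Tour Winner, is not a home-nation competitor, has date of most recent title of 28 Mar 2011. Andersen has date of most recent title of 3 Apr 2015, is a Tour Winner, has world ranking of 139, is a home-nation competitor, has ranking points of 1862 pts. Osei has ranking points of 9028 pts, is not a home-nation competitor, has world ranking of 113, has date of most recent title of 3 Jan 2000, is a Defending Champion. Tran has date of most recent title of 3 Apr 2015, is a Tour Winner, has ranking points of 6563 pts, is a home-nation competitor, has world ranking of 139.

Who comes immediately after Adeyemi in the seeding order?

Tran

By status category: Osei (Defending Champion); then Fontaine (Grand Slam Winner); then Halvorsen, Adeyemi, Tran and Andersen (Tour Winner).
Among Halvorsen, Adeyemi, Tran and Andersen, by date of most recent title (earlier first): Halvorsen (28 Mar 2011) before Adeyemi, Tran and Andersen (3 Apr 2015).
Adeyemi, Tran and Andersen are each a home-nation competitor, so the next rule applies.
Adeyemi, Tran and Andersen all have world ranking 139, so the next rule applies.
Among Adeyemi, Tran and Andersen, by ranking points (higher first): Adeyemi (7131 pts) before Tran (6563 pts) before Andersen (1862 pts).
Order: Osei, Fontaine, Halvorsen, Adeyemi, Tran, Andersen.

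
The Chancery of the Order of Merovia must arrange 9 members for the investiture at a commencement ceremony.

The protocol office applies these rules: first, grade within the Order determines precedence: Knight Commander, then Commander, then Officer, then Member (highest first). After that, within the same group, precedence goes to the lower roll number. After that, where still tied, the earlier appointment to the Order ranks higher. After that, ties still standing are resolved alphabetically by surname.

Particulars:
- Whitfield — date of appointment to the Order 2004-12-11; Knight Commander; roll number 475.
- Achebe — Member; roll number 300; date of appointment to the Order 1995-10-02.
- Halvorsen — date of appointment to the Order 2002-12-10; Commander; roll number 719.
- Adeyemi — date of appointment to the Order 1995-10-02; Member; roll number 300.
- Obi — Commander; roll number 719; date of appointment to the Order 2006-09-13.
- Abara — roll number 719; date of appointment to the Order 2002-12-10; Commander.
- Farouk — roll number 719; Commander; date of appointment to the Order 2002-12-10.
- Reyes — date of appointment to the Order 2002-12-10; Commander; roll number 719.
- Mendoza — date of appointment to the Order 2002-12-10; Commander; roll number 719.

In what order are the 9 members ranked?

By grade within the Order: Whitfield (Knight Commander); then Abara, Farouk, Halvorsen, Mendoza, Reyes and Obi (Commander); then Achebe and Adeyemi (Member).
Abara, Farouk, Halvorsen, Mendoza, Reyes and Obi all have roll number 719, so the next rule applies.
Among Abara, Farouk, Halvorsen, Mendoza, Reyes and Obi, by date of appointment to the Order (earlier first): Abara, Farouk, Halvorsen, Mendoza and Reyes (2002-12-10) before Obi (2006-09-13).
Among Abara, Farouk, Halvorsen, Mendoza and Reyes, alphabetically by surname: Abara before Farouk before Halvorsen before Mendoza before Reyes.
Achebe and Adeyemi both have roll number 300, so the next rule applies.
Achebe and Adeyemi both have date of appointment to the Order 1995-10-02, so the next rule applies.
Among Achebe and Adeyemi, alphabetically by surname: Achebe before Adeyemi.
Full order: Whitfield, Abara, Farouk, Halvorsen, Mendoza, Reyes, Obi, Achebe, Adeyemi.

Whitfield, Abara, Farouk, Halvorsen, Mendoza, Reyes, Obi, Achebe, Adeyemi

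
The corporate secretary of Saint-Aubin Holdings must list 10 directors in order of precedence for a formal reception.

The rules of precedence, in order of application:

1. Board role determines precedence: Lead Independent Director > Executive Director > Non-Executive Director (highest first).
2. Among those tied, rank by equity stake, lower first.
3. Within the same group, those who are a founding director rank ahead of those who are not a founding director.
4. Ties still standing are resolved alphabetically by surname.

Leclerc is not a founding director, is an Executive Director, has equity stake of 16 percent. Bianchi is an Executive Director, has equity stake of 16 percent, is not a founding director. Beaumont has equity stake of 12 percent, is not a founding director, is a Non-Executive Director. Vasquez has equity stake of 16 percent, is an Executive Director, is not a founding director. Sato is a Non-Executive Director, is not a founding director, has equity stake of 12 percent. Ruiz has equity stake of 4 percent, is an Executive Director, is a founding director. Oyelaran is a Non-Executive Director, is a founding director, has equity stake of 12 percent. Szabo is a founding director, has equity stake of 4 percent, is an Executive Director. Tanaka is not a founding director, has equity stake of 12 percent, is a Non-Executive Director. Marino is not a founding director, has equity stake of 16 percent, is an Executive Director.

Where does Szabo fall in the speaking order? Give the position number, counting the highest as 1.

2

By board role: Ruiz, Szabo, Bianchi, Leclerc, Marino and Vasquez (Executive Director); then Oyelaran, Beaumont, Sato and Tanaka (Non-Executive Director).
Among Ruiz, Szabo, Bianchi, Leclerc, Marino and Vasquez, by equity stake (lower first): Ruiz and Szabo (4 percent) before Bianchi, Leclerc, Marino and Vasquez (16 percent).
Ruiz and Szabo are each a founding director, so the next rule applies.
Among Ruiz and Szabo, alphabetically by surname: Ruiz before Szabo.
Bianchi, Leclerc, Marino and Vasquez are each not a founding director, so the next rule applies.
Among Bianchi, Leclerc, Marino and Vasquez, alphabetically by surname: Bianchi before Leclerc before Marino before Vasquez.
Oyelaran, Beaumont, Sato and Tanaka all have equity stake 12 percent, so the next rule applies.
Among Oyelaran, Beaumont, Sato and Tanaka, a founding director before not a founding director: Oyelaran (a founding director) before Beaumont, Sato and Tanaka (not a founding director).
Among Beaumont, Sato and Tanaka, alphabetically by surname: Beaumont before Sato before Tanaka.
Order: Ruiz, Szabo, Bianchi, Leclerc, Marino, Vasquez, Oyelaran, Beaumont, Sato, Tanaka. So position 2.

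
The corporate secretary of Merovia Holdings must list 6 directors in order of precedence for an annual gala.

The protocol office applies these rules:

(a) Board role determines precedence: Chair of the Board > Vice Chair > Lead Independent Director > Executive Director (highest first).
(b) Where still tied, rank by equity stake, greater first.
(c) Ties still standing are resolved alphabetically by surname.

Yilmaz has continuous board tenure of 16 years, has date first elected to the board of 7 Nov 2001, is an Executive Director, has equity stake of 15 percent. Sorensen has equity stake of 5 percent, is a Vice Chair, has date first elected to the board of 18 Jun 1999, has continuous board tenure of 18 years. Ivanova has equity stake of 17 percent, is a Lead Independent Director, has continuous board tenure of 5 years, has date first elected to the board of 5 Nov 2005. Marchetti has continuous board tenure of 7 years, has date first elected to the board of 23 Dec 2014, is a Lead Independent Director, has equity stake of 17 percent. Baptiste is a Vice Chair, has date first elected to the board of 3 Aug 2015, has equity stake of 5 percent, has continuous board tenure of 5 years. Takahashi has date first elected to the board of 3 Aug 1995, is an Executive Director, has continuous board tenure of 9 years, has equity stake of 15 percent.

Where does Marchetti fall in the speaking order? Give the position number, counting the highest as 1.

4

By board role: Baptiste and Sorensen (Vice Chair); then Ivanova and Marchetti (Lead Independent Director); then Takahashi and Yilmaz (Executive Director).
Baptiste and Sorensen both have equity stake 5 percent, so the next rule applies.
Among Baptiste and Sorensen, alphabetically by surname: Baptiste before Sorensen.
Ivanova and Marchetti both have equity stake 17 percent, so the next rule applies.
Among Ivanova and Marchetti, alphabetically by surname: Ivanova before Marchetti.
Takahashi and Yilmaz both have equity stake 15 percent, so the next rule applies.
Among Takahashi and Yilmaz, alphabetically by surname: Takahashi before Yilmaz.
Order: Baptiste, Sorensen, Ivanova, Marchetti, Takahashi, Yilmaz. So position 4.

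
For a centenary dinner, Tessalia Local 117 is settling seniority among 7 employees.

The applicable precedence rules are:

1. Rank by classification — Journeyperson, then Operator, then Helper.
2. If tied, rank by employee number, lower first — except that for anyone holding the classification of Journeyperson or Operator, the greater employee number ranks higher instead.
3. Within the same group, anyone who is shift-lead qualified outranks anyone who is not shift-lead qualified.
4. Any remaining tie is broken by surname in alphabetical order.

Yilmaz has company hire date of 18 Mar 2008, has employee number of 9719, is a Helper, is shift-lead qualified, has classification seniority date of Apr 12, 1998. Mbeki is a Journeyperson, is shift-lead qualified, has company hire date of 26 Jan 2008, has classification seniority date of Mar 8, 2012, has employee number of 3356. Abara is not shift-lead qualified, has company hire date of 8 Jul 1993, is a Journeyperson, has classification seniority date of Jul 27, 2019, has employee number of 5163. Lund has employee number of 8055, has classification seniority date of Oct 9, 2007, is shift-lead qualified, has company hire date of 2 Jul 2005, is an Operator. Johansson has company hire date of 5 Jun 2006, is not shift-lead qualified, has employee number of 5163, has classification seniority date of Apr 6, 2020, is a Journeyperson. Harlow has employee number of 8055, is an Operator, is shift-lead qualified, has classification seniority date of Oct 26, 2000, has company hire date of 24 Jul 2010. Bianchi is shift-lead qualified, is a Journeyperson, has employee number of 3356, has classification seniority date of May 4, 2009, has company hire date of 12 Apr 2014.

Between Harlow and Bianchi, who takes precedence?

By classification: Abara, Johansson, Bianchi and Mbeki (Journeyperson); then Harlow and Lund (Operator); then Yilmaz (Helper).
Among Abara, Johansson, Bianchi and Mbeki, by employee number (higher first) (reversed rule for this group): Abara and Johansson (5163) before Bianchi and Mbeki (3356).
Abara and Johansson are each not shift-lead qualified, so the next rule applies.
Among Abara and Johansson, alphabetically by surname: Abara before Johansson.
Bianchi and Mbeki are each shift-lead qualified, so the next rule applies.
Among Bianchi and Mbeki, alphabetically by surname: Bianchi before Mbeki.
Harlow and Lund both have employee number 8055, so the next rule applies.
Harlow and Lund are each shift-lead qualified, so the next rule applies.
Among Harlow and Lund, alphabetically by surname: Harlow before Lund.
So Bianchi takes precedence.

Bianchi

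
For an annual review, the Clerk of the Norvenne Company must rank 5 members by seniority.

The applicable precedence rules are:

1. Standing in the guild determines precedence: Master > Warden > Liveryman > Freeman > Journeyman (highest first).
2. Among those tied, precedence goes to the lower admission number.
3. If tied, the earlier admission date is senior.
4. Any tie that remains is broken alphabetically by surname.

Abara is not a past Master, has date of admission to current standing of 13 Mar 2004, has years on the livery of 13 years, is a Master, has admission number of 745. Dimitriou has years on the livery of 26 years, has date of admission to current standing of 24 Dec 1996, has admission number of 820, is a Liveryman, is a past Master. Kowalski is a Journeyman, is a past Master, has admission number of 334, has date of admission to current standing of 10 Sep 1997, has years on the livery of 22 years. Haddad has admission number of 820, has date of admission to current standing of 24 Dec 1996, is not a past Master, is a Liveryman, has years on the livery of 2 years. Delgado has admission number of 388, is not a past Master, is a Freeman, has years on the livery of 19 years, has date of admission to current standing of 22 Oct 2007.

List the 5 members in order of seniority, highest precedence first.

Abara, Dimitriou, Haddad, Delgado, Kowalski

By standing in the guild: Abara (Master); then Dimitriou and Haddad (Liveryman); then Delgado (Freeman); then Kowalski (Journeyman).
Dimitriou and Haddad both have admission number 820, so the next rule applies.
Dimitriou and Haddad both have date of admission to current standing 24 Dec 1996, so the next rule applies.
Among Dimitriou and Haddad, alphabetically by surname: Dimitriou before Haddad.
Full order: Abara, Dimitriou, Haddad, Delgado, Kowalski.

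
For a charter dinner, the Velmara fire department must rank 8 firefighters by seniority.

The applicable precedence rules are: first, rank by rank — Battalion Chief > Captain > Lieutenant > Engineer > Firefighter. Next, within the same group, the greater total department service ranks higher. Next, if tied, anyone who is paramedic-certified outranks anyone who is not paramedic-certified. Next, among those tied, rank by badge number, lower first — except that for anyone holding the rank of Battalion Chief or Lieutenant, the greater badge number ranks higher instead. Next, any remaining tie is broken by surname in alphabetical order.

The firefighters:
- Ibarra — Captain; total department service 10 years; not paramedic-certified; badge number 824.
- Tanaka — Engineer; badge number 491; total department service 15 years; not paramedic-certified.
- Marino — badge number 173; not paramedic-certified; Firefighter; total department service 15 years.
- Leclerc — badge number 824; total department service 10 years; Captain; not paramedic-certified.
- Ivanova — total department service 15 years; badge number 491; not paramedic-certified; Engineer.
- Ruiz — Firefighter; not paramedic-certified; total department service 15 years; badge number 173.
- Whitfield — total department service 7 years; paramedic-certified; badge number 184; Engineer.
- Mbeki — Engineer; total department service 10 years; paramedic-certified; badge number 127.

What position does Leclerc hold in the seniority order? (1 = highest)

By rank: Ibarra and Leclerc (Captain); then Ivanova, Tanaka, Mbeki and Whitfield (Engineer); then Marino and Ruiz (Firefighter).
Ibarra and Leclerc both have total department service 10 years, so the next rule applies.
Ibarra and Leclerc are each not paramedic-certified, so the next rule applies.
Ibarra and Leclerc both have badge number 824, so the next rule applies.
Among Ibarra and Leclerc, alphabetically by surname: Ibarra before Leclerc.
Among Ivanova, Tanaka, Mbeki and Whitfield, by total department service (higher first): Ivanova and Tanaka (15 years) before Mbeki (10 years) before Whitfield (7 years).
Ivanova and Tanaka are each not paramedic-certified, so the next rule applies.
Ivanova and Tanaka both have badge number 491, so the next rule applies.
Among Ivanova and Tanaka, alphabetically by surname: Ivanova before Tanaka.
Marino and Ruiz both have total department service 15 years, so the next rule applies.
Marino and Ruiz are each not paramedic-certified, so the next rule applies.
Marino and Ruiz both have badge number 173, so the next rule applies.
Among Marino and Ruiz, alphabetically by surname: Marino before Ruiz.
Order: Ibarra, Leclerc, Ivanova, Tanaka, Mbeki, Whitfield, Marino, Ruiz. So position 2.

2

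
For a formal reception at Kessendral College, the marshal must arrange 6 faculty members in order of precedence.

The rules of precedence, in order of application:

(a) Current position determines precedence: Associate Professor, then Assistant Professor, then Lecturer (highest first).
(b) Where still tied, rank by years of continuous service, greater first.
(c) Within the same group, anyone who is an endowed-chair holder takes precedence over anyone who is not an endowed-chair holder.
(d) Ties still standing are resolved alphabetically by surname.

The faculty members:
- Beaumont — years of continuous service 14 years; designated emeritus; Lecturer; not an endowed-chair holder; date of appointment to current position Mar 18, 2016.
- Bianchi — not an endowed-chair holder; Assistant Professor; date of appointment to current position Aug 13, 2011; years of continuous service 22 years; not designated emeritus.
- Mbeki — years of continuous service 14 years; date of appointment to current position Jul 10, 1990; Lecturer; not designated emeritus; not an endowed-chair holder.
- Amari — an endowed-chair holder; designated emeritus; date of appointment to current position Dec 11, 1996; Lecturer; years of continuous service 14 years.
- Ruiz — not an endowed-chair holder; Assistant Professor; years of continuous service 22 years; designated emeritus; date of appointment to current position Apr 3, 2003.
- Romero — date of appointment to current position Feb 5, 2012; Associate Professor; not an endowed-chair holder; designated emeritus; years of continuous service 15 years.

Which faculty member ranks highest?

By current position: Romero (Associate Professor); then Bianchi and Ruiz (Assistant Professor); then Amari, Beaumont and Mbeki (Lecturer).
Bianchi and Ruiz both have years of continuous service 22 years, so the next rule applies.
Bianchi and Ruiz are each not an endowed-chair holder, so the next rule applies.
Among Bianchi and Ruiz, alphabetically by surname: Bianchi before Ruiz.
Amari, Beaumont and Mbeki all have years of continuous service 14 years, so the next rule applies.
Among Amari, Beaumont and Mbeki, an endowed-chair holder before not an endowed-chair holder: Amari (an endowed-chair holder) before Beaumont and Mbeki (not an endowed-chair holder).
Among Beaumont and Mbeki, alphabetically by surname: Beaumont before Mbeki.
Order: Romero, Bianchi, Ruiz, Amari, Beaumont, Mbeki.

Romero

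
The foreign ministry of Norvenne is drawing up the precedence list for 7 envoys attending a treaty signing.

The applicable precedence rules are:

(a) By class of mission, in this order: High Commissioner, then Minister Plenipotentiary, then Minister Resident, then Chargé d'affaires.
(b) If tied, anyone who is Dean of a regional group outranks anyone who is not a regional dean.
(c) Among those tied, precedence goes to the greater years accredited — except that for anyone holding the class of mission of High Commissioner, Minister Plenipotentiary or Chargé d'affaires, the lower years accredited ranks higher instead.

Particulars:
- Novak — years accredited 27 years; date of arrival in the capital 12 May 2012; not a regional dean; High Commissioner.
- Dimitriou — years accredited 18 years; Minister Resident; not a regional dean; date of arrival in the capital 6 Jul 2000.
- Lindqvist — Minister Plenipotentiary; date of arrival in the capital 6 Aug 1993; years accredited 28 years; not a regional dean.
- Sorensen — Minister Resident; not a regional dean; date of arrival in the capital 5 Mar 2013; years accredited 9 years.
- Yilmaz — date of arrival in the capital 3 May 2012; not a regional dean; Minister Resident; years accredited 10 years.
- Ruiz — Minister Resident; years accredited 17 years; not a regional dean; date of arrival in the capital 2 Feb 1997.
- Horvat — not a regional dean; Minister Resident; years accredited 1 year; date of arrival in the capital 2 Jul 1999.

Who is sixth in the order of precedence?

Sorensen

By class of mission: Novak (High Commissioner); then Lindqvist (Minister Plenipotentiary); then Dimitriou, Ruiz, Yilmaz, Sorensen and Horvat (Minister Resident).
Dimitriou, Ruiz, Yilmaz, Sorensen and Horvat are each not a regional dean, so the next rule applies.
Among Dimitriou, Ruiz, Yilmaz, Sorensen and Horvat, by years accredited (higher first): Dimitriou (18 years) before Ruiz (17 years) before Yilmaz (10 years) before Sorensen (9 years) before Horvat (1 year).
Order: Novak, Lindqvist, Dimitriou, Ruiz, Yilmaz, Sorensen, Horvat.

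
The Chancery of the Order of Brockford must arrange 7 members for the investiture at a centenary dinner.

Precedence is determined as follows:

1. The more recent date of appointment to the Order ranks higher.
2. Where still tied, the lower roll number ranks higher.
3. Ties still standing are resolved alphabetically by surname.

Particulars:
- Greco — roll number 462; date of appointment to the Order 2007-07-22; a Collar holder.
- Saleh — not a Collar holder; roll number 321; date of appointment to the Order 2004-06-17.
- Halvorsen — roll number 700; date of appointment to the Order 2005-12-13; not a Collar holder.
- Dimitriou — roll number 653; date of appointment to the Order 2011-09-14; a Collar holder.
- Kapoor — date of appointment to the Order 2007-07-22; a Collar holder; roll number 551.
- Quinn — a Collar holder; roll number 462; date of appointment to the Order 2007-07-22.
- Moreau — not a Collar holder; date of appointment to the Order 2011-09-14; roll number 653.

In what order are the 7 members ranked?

Dimitriou, Moreau, Greco, Quinn, Kapoor, Halvorsen, Saleh

By date of appointment to the Order (later first): Dimitriou and Moreau (both 2011-09-14); then Greco, Quinn and Kapoor (each 2007-07-22); then Halvorsen (2005-12-13); then Saleh (2004-06-17).
Dimitriou and Moreau both have roll number 653, so the next rule applies.
Among Dimitriou and Moreau, alphabetically by surname: Dimitriou before Moreau.
Among Greco, Quinn and Kapoor, by roll number (lower first): Greco and Quinn (462) before Kapoor (551).
Among Greco and Quinn, alphabetically by surname: Greco before Quinn.
Full order: Dimitriou, Moreau, Greco, Quinn, Kapoor, Halvorsen, Saleh.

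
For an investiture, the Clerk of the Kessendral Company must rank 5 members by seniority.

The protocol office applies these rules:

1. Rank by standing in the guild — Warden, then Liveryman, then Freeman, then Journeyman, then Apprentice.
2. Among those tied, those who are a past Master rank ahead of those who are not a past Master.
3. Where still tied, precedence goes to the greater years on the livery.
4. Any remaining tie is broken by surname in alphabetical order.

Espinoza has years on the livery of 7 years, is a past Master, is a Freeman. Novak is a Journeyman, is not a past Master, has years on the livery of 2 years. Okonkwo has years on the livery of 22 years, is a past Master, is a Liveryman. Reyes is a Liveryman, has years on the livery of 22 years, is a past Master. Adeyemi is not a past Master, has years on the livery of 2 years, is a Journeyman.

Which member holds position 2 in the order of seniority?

Reyes

By standing in the guild: Okonkwo and Reyes (Liveryman); then Espinoza (Freeman); then Adeyemi and Novak (Journeyman).
Okonkwo and Reyes are each a past Master, so the next rule applies.
Okonkwo and Reyes both have years on the livery 22 years, so the next rule applies.
Among Okonkwo and Reyes, alphabetically by surname: Okonkwo before Reyes.
Adeyemi and Novak are each not a past Master, so the next rule applies.
Adeyemi and Novak both have years on the livery 2 years, so the next rule applies.
Among Adeyemi and Novak, alphabetically by surname: Adeyemi before Novak.
Order: Okonkwo, Reyes, Espinoza, Adeyemi, Novak.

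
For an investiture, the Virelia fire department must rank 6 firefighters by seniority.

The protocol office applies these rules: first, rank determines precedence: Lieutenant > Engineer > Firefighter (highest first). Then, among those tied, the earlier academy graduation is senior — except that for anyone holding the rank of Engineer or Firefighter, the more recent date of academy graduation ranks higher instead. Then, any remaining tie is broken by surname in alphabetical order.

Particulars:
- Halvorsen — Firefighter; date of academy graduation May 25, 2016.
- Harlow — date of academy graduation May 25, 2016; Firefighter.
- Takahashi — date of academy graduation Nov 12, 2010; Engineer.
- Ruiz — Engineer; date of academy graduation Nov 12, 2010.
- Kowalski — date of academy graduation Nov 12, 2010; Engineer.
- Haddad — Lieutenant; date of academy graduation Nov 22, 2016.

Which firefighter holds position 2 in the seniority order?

Kowalski

By rank: Haddad (Lieutenant); then Kowalski, Ruiz and Takahashi (Engineer); then Halvorsen and Harlow (Firefighter).
Kowalski, Ruiz and Takahashi all have date of academy graduation Nov 12, 2010, so the next rule applies.
Among Kowalski, Ruiz and Takahashi, alphabetically by surname: Kowalski before Ruiz before Takahashi.
Halvorsen and Harlow both have date of academy graduation May 25, 2016, so the next rule applies.
Among Halvorsen and Harlow, alphabetically by surname: Halvorsen before Harlow.
Order: Haddad, Kowalski, Ruiz, Takahashi, Halvorsen, Harlow.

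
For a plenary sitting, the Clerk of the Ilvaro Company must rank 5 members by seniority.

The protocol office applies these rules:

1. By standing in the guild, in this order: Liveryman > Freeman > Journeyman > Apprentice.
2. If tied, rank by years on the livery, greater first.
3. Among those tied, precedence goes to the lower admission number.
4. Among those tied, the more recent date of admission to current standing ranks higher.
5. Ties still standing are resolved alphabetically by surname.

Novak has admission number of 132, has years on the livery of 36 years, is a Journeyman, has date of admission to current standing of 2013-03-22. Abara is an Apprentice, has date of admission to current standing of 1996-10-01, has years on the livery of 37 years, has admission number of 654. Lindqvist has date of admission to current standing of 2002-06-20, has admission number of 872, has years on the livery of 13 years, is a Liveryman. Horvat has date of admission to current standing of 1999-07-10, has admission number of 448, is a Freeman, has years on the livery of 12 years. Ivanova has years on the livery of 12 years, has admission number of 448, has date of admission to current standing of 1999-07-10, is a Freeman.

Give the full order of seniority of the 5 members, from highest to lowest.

By standing in the guild: Lindqvist (Liveryman); then Horvat and Ivanova (Freeman); then Novak (Journeyman); then Abara (Apprentice).
Horvat and Ivanova both have years on the livery 12 years, so the next rule applies.
Horvat and Ivanova both have admission number 448, so the next rule applies.
Horvat and Ivanova both have date of admission to current standing 1999-07-10, so the next rule applies.
Among Horvat and Ivanova, alphabetically by surname: Horvat before Ivanova.
Full order: Lindqvist, Horvat, Ivanova, Novak, Abara.

Lindqvist, Horvat, Ivanova, Novak, Abara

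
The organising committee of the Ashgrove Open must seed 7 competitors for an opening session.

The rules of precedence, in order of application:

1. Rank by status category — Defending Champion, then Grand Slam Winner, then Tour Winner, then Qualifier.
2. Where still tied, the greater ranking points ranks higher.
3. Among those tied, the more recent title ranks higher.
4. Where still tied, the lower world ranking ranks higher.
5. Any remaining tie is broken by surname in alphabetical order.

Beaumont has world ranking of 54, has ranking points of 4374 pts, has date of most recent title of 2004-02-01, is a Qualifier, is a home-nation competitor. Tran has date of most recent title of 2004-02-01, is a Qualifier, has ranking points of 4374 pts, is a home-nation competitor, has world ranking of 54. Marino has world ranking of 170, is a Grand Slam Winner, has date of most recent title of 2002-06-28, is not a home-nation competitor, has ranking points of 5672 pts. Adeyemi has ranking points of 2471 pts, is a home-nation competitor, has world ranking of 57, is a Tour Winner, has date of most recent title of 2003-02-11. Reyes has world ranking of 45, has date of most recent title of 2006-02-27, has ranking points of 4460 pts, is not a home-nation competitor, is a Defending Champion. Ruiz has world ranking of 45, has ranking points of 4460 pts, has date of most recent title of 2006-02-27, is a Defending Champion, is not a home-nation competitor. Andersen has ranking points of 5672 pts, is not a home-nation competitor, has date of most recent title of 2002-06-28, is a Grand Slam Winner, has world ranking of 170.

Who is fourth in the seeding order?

Marino

By status category: Reyes and Ruiz (Defending Champion); then Andersen and Marino (Grand Slam Winner); then Adeyemi (Tour Winner); then Beaumont and Tran (Qualifier).
Reyes and Ruiz both have ranking points 4460 pts, so the next rule applies.
Reyes and Ruiz both have date of most recent title 2006-02-27, so the next rule applies.
Reyes and Ruiz both have world ranking 45, so the next rule applies.
Among Reyes and Ruiz, alphabetically by surname: Reyes before Ruiz.
Andersen and Marino both have ranking points 5672 pts, so the next rule applies.
Andersen and Marino both have date of most recent title 2002-06-28, so the next rule applies.
Andersen and Marino both have world ranking 170, so the next rule applies.
Among Andersen and Marino, alphabetically by surname: Andersen before Marino.
Beaumont and Tran both have ranking points 4374 pts, so the next rule applies.
Beaumont and Tran both have date of most recent title 2004-02-01, so the next rule applies.
Beaumont and Tran both have world ranking 54, so the next rule applies.
Among Beaumont and Tran, alphabetically by surname: Beaumont before Tran.
Order: Reyes, Ruiz, Andersen, Marino, Adeyemi, Beaumont, Tran.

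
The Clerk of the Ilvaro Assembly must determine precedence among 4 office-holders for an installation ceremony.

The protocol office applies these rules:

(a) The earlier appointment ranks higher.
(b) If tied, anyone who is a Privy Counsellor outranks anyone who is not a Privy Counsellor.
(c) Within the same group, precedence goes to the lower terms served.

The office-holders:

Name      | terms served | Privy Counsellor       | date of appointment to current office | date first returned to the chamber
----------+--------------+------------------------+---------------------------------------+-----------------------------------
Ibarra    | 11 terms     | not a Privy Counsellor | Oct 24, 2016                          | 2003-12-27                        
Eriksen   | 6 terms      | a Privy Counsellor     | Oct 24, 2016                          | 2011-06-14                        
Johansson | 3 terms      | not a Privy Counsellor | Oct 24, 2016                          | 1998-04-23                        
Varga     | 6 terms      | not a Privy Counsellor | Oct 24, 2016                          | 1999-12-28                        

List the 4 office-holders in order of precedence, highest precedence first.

Eriksen, Johansson, Varga, Ibarra

By date of appointment to current office (earlier first): Eriksen, Johansson, Varga and Ibarra (each Oct 24, 2016).
Among Eriksen, Johansson, Varga and Ibarra, a Privy Counsellor before not a Privy Counsellor: Eriksen (a Privy Counsellor) before Johansson, Varga and Ibarra (not a Privy Counsellor).
Among Johansson, Varga and Ibarra, by terms served (lower first): Johansson (3 terms) before Varga (6 terms) before Ibarra (11 terms).
Full order: Eriksen, Johansson, Varga, Ibarra.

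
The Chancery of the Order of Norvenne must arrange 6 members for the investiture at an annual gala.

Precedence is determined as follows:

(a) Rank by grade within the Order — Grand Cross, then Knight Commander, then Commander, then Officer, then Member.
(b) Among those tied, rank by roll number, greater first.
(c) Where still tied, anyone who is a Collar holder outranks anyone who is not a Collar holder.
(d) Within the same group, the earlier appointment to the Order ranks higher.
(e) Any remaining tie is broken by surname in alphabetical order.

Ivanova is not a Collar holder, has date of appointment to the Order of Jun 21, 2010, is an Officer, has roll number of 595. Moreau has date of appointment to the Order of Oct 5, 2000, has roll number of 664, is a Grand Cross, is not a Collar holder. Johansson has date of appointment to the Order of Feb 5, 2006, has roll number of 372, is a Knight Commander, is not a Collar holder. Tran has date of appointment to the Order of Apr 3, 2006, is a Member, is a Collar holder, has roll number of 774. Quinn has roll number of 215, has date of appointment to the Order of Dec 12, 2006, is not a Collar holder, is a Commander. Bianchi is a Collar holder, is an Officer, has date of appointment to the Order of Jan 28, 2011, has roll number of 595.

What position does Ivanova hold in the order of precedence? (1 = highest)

By grade within the Order: Moreau (Grand Cross); then Johansson (Knight Commander); then Quinn (Commander); then Bianchi and Ivanova (Officer); then Tran (Member).
Bianchi and Ivanova both have roll number 595, so the next rule applies.
Among Bianchi and Ivanova, a Collar holder before not a Collar holder: Bianchi (a Collar holder) before Ivanova (not a Collar holder).
Order: Moreau, Johansson, Quinn, Bianchi, Ivanova, Tran. So position 5.

5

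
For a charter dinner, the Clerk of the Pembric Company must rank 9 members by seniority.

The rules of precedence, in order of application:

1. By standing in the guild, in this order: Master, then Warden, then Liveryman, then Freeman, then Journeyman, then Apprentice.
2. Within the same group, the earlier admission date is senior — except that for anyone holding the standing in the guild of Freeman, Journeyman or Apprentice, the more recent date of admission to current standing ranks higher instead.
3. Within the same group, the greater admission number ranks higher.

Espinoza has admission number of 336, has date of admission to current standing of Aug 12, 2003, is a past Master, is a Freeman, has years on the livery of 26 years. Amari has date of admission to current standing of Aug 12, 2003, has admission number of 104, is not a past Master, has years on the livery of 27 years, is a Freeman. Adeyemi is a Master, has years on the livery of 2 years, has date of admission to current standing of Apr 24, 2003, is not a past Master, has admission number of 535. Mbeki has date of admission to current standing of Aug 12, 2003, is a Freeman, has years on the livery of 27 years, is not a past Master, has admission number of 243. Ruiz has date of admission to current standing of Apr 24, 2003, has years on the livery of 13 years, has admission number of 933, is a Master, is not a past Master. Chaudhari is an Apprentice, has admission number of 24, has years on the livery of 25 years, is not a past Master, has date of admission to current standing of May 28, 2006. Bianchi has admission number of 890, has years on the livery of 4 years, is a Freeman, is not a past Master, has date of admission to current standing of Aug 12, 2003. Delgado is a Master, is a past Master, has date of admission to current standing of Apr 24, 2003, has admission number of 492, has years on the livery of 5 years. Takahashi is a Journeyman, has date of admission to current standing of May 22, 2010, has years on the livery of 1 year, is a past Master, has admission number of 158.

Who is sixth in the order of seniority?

By standing in the guild: Ruiz, Adeyemi and Delgado (Master); then Bianchi, Espinoza, Mbeki and Amari (Freeman); then Takahashi (Journeyman); then Chaudhari (Apprentice).
Ruiz, Adeyemi and Delgado all have date of admission to current standing Apr 24, 2003, so the next rule applies.
Among Ruiz, Adeyemi and Delgado, by admission number (higher first): Ruiz (933) before Adeyemi (535) before Delgado (492).
Bianchi, Espinoza, Mbeki and Amari all have date of admission to current standing Aug 12, 2003, so the next rule applies.
Among Bianchi, Espinoza, Mbeki and Amari, by admission number (higher first): Bianchi (890) before Espinoza (336) before Mbeki (243) before Amari (104).
Order: Ruiz, Adeyemi, Delgado, Bianchi, Espinoza, Mbeki, Amari, Takahashi, Chaudhari.

Mbeki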